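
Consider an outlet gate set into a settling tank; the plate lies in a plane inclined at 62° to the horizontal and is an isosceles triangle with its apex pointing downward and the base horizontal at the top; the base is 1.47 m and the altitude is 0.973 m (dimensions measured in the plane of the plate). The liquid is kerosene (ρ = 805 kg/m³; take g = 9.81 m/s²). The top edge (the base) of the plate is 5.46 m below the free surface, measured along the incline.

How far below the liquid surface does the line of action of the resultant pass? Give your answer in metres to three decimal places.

γ = ρg = 805 × 9.81 / 1000 = 7.89705 kN/m³.
Let θ = 62° be the plate's angle to the horizontal; measure y along the incline from where the plane meets the free surface. Vertical depth h = y·sinθ with sinθ = 0.882948.
With the apex down, the centroid sits h/3 = 0.973/3 = 0.324333 m below the base (the top edge), so y_c = 5.46 + 0.324333 = 5.78433 m and h_c = 5.78433 × 0.882948 = 5.10726 m.
A = ½ × 1.47 × 0.973 = 0.715155 m².
Resultant F = γ·h_c·A = 7.89705 × 5.10726 × 0.715155 = 28.8438 kN.
I_c = b·h³/36 = 1.47 × 0.973³/36 = 0.0376143 m⁴.
Centre of pressure: y_p = y_c + I_c/(y_c·A) = 5.78433 + 0.0376143/(5.78433 × 0.715155) = 5.78433 + 0.00909284 = 5.79342 m along the plane.
Vertically, h_p = y_p·sinθ = 5.79342 × 0.882948 = 5.11529 m.

h_p = 5.115 m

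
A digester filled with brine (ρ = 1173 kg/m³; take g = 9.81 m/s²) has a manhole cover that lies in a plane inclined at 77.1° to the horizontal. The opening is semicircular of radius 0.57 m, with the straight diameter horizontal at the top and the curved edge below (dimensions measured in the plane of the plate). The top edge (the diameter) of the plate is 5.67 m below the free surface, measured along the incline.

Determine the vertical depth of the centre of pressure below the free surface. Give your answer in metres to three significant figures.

h_p = 5.77 m

γ = ρg = 1173 × 9.81 / 1000 = 11.50713 kN/m³.
Let θ = 77.1° be the plate's angle to the horizontal; measure y along the incline from where the plane meets the free surface. Vertical depth h = y·sinθ with sinθ = 0.974761.
The centroid of a semicircle lies 4r/(3π) = 0.241916 m from the diameter, here below the top edge, so y_c = 5.67 + 0.241916 = 5.91192 m and h_c = 5.91192 × 0.974761 = 5.76271 m.
A = πr²/2 = π × 0.57²/2 = 0.510352 m².
Resultant F = γ·h_c·A = 11.50713 × 5.76271 × 0.510352 = 33.8426 kN.
I_c = (π/8 − 8/(9π))·r⁴ = 0.109757 × 0.57⁴ = 0.011586 m⁴.
Centre of pressure: y_p = y_c + I_c/(y_c·A) = 5.91192 + 0.011586/(5.91192 × 0.510352) = 5.91192 + 0.00384003 = 5.91576 m along the plane.
Vertically, h_p = y_p·sinθ = 5.91576 × 0.974761 = 5.76645 m.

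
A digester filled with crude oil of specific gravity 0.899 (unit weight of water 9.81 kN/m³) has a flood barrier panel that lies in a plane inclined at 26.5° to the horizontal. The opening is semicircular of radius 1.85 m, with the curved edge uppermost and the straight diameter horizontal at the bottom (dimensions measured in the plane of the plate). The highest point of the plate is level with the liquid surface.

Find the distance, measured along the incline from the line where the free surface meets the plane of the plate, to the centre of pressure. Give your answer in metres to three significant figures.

y_p = 1.29 m

γ = 0.899 × 9.81 = 8.81919 kN/m³.
Let θ = 26.5° be the plate's angle to the horizontal; measure y along the incline from where the plane meets the free surface. Vertical depth h = y·sinθ with sinθ = 0.446198.
The centroid lies 4r/(3π) = 0.785164 m above the diameter, so r − 4r/(3π) = 1.85 − 0.785164 = 1.06484 m below the topmost point, so y_c = 1.06484 m and h_c = 1.06484 × 0.446198 = 0.475129 m.
A = πr²/2 = π × 1.85²/2 = 5.37605 m².
Resultant F = γ·h_c·A = 8.81919 × 0.475129 × 5.37605 = 22.527 kN.
I_c = (π/8 − 8/(9π))·r⁴ = 0.109757 × 1.85⁴ = 1.28564 m⁴.
Centre of pressure: y_p = y_c + I_c/(y_c·A) = 1.06484 + 1.28564/(1.06484 × 5.37605) = 1.06484 + 0.22458 = 1.28942 m along the plane.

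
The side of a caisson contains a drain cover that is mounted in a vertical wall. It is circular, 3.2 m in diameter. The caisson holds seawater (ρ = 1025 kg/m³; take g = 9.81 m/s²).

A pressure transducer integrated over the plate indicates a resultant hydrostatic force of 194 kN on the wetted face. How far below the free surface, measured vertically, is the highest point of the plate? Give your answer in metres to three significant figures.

d_top ≈ 0.799 m

γ = ρg = 1025 × 9.81 / 1000 = 10.05525 kN/m³.
A = π(1.6)² = 8.04248 m².
From F = γ·h_c·A, the centroid depth is h_c = 194/(10.05525 × 8.04248) = 2.39894 m.
The centroid is at the centre, 1.6 m below the top of the plate, so the highest point sits at h_top = 2.39894 − 1.6 = 0.79894 m below the surface.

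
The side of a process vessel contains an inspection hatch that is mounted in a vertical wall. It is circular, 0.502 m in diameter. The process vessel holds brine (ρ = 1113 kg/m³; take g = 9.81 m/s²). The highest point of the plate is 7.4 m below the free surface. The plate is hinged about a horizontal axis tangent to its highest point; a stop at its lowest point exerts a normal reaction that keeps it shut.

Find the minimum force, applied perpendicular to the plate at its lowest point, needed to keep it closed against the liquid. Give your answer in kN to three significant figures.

γ = ρg = 1113 × 9.81 / 1000 = 10.91853 kN/m³.
The centroid is at the centre, 0.251 m below the top of the plate, so the centroid depth is h_c = 7.4 + 0.251 = 7.651 m.
A = π(0.251)² = 0.197923 m².
Resultant F = γ·h_c·A = 10.91853 × 7.651 × 0.197923 = 16.534 kN.
I_c = πr⁴/4 = π × 0.251⁴/4 = 0.00311734 m⁴.
Centre of pressure: y_p = y_c + I_c/(y_c·A) = 7.651 + 0.00311734/(7.651 × 0.197923) = 7.651 + 0.00205859 = 7.65306 m along the plane.
The resultant acts 0.251 + 0.00205859 = 0.253059 m (along the plate) below the hinge at the top edge, so the moment about the hinge is M = F × 0.253059 = 16.534 × 0.253059 = 4.18408 kN·m.
A normal force at the bottom, 0.502 m from the hinge, must supply this moment: P = 4.18408/0.502 = 8.33482 kN.

P ≈ 8.33 kN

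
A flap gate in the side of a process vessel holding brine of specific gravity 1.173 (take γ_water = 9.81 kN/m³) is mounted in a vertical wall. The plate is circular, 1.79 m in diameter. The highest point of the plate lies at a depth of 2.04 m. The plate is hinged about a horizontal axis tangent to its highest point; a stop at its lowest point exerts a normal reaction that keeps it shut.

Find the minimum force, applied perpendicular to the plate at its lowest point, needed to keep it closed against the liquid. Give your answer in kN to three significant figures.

P ≈ 45.7 kN

γ = 1.173 × 9.81 = 11.50713 kN/m³.
The centroid is at the centre, 0.895 m below the top of the plate, so the centroid depth is h_c = 2.04 + 0.895 = 2.935 m.
A = π(0.895)² = 2.51649 m².
Resultant F = γ·h_c·A = 11.50713 × 2.935 × 2.51649 = 84.9905 kN.
I_c = πr⁴/4 = π × 0.895⁴/4 = 0.503944 m⁴.
Centre of pressure: y_p = y_c + I_c/(y_c·A) = 2.935 + 0.503944/(2.935 × 2.51649) = 2.935 + 0.0682306 = 3.00323 m along the plane.
The resultant acts 0.895 + 0.0682306 = 0.963231 m (along the plate) below the hinge at the top edge, so the moment about the hinge is M = F × 0.963231 = 84.9905 × 0.963231 = 81.8655 kN·m.
A normal force at the bottom, 1.79 m from the hinge, must supply this moment: P = 81.8655/1.79 = 45.7349 kN.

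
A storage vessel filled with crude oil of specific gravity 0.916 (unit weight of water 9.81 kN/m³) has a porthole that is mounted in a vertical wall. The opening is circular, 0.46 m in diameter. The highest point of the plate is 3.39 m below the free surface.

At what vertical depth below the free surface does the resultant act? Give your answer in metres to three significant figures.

h_p = 3.62 m

γ = 0.916 × 9.81 = 8.98596 kN/m³.
The centroid is at the centre, 0.23 m below the top of the plate, so the centroid depth is h_c = 3.39 + 0.23 = 3.62 m.
A = π(0.23)² = 0.16619 m².
Resultant F = γ·h_c·A = 8.98596 × 3.62 × 0.16619 = 5.40602 kN.
I_c = πr⁴/4 = π × 0.23⁴/4 = 0.00219787 m⁴.
Centre of pressure: y_p = y_c + I_c/(y_c·A) = 3.62 + 0.00219787/(3.62 × 0.16619) = 3.62 + 0.00365333 = 3.62365 m along the plane.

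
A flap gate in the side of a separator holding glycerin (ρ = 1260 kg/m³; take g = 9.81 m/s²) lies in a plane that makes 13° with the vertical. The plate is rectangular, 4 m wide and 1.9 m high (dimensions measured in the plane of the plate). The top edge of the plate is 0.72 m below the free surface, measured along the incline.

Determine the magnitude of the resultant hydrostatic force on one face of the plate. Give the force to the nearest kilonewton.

γ = ρg = 1260 × 9.81 / 1000 = 12.3606 kN/m³.
The plate makes 13° with the vertical, i.e. θ = 90° − 13° = 77° to the horizontal. Measuring y along the incline from the free-surface line, vertical depth h = y·sinθ with sinθ = 0.974370.
The centroid lies 1.9/2 = 0.95 m below the top edge, so y_c = 0.72 + 0.95 = 1.67 m and h_c = 1.67 × 0.974370 = 1.6272 m.
A = 4 × 1.9 = 7.6 m².
Resultant F = γ·h_c·A = 12.3606 × 1.6272 × 7.6 = 152.86 kN.

F ≈ 153 kN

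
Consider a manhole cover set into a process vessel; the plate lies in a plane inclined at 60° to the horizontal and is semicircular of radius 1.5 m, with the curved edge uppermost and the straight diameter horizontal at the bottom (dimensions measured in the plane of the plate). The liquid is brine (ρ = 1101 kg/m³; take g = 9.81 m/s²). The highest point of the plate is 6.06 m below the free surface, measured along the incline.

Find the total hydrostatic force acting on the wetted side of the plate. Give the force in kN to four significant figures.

F ≈ 228.9 kN

γ = ρg = 1101 × 9.81 / 1000 = 10.80081 kN/m³.
Let θ = 60° be the plate's angle to the horizontal; measure y along the incline from where the plane meets the free surface. Vertical depth h = y·sinθ with sinθ = 0.866025.
The centroid lies 4r/(3π) = 0.63662 m above the diameter, so r − 4r/(3π) = 1.5 − 0.63662 = 0.86338 m below the topmost point, so y_c = 6.06 + 0.86338 = 6.92338 m and h_c = 6.92338 × 0.866025 = 5.99582 m.
A = πr²/2 = π × 1.5²/2 = 3.53429 m².
Resultant F = γ·h_c·A = 10.80081 × 5.99582 × 3.53429 = 228.88 kN.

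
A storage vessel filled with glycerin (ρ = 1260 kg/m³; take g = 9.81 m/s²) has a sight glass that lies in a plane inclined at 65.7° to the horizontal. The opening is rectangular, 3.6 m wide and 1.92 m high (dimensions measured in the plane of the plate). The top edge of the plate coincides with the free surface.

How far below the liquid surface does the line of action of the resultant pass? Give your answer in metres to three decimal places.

γ = ρg = 1260 × 9.81 / 1000 = 12.3606 kN/m³.
Let θ = 65.7° be the plate's angle to the horizontal; measure y along the incline from where the plane meets the free surface. Vertical depth h = y·sinθ with sinθ = 0.911403.
The centroid lies 1.92/2 = 0.96 m below the top edge, so y_c = 0.96 m and h_c = 0.96 × 0.911403 = 0.874947 m.
A = 3.6 × 1.92 = 6.912 m².
Resultant F = γ·h_c·A = 12.3606 × 0.874947 × 6.912 = 74.7524 kN.
I_c = b·h³/12 = 3.6 × 1.92³/12 = 2.12337 m⁴.
Centre of pressure: y_p = y_c + I_c/(y_c·A) = 0.96 + 2.12337/(0.96 × 6.912) = 0.96 + 0.320001 = 1.28 m along the plane.
Vertically, h_p = y_p·sinθ = 1.28 × 0.911403 = 1.1666 m.

h_p = 1.167 m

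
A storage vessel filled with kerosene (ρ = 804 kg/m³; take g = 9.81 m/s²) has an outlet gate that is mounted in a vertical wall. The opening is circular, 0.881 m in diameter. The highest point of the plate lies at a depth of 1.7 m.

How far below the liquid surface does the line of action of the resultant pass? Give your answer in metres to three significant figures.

γ = ρg = 804 × 9.81 / 1000 = 7.88724 kN/m³.
The centroid is at the centre, 0.4405 m below the top of the plate, so the centroid depth is h_c = 1.7 + 0.4405 = 2.1405 m.
A = π(0.4405)² = 0.609595 m².
Resultant F = γ·h_c·A = 7.88724 × 2.1405 × 0.609595 = 10.2916 kN.
I_c = πr⁴/4 = π × 0.4405⁴/4 = 0.0295715 m⁴.
Centre of pressure: y_p = y_c + I_c/(y_c·A) = 2.1405 + 0.0295715/(2.1405 × 0.609595) = 2.1405 + 0.022663 = 2.16316 m along the plane.

h_p = 2.16 m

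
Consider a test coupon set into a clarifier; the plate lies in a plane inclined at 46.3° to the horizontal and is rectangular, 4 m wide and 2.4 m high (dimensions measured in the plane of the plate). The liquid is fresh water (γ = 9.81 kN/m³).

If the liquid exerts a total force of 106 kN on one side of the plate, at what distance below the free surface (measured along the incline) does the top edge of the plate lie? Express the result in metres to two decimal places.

γ = 9.81 kN/m³.
A = 4 × 2.4 = 9.6 m².
From F = γ·h_c·A, the centroid depth is h_c = 106/(9.81 × 9.6) = 1.12555 m.
Let θ = 46.3° be the plate's angle to the horizontal; measure y along the incline from where the plane meets the free surface. Vertical depth h = y·sinθ with sinθ = 0.722967.
Along the incline, y_c = h_c/sinθ = 1.12555/0.722967 = 1.55685 m.
The centroid lies 2.4/2 = 1.2 m below the top edge, so the top edge sits at y_top = 1.55685 − 1.2 = 0.35685 m along the incline.

y_top ≈ 0.36 m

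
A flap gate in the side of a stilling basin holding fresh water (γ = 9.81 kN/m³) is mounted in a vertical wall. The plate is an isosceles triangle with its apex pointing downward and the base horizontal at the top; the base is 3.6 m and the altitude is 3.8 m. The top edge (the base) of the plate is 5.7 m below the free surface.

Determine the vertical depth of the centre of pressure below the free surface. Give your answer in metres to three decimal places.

h_p = 7.082 m

γ = 9.81 kN/m³.
With the apex down, the centroid sits h/3 = 3.8/3 = 1.26667 m below the base (the top edge), so the centroid depth is h_c = 5.7 + 1.26667 = 6.96667 m.
A = ½ × 3.6 × 3.8 = 6.84 m².
Resultant F = γ·h_c·A = 9.81 × 6.96667 × 6.84 = 467.466 kN.
I_c = b·h³/36 = 3.6 × 3.8³/36 = 5.4872 m⁴.
Centre of pressure: y_p = y_c + I_c/(y_c·A) = 6.96667 + 5.4872/(6.96667 × 6.84) = 6.96667 + 0.115151 = 7.08182 m along the plane.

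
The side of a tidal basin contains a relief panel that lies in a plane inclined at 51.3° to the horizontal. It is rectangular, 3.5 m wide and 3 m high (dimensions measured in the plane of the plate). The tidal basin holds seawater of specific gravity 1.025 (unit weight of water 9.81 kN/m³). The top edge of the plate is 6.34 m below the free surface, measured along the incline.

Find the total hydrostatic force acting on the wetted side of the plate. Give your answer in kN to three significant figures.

F ≈ 646 kN

γ = 1.025 × 9.81 = 10.05525 kN/m³.
Let θ = 51.3° be the plate's angle to the horizontal; measure y along the incline from where the plane meets the free surface. Vertical depth h = y·sinθ with sinθ = 0.780430.
The centroid lies 3/2 = 1.5 m below the top edge, so y_c = 6.34 + 1.5 = 7.84 m and h_c = 7.84 × 0.780430 = 6.11857 m.
A = 3.5 × 3 = 10.5 m².
Resultant F = γ·h_c·A = 10.05525 × 6.11857 × 10.5 = 645.999 kN.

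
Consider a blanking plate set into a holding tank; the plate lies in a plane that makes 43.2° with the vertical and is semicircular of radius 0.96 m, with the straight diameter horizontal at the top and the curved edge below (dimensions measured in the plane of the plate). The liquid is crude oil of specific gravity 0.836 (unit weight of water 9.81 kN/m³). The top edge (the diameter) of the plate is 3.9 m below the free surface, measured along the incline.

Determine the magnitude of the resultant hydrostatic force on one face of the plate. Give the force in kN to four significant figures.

F ≈ 37.28 kN

γ = 0.836 × 9.81 = 8.20116 kN/m³.
The plate makes 43.2° with the vertical, i.e. θ = 90° − 43.2° = 46.8° to the horizontal. Measuring y along the incline from the free-surface line, vertical depth h = y·sinθ with sinθ = 0.728969.
The centroid of a semicircle lies 4r/(3π) = 0.407437 m from the diameter, here below the top edge, so y_c = 3.9 + 0.407437 = 4.30744 m and h_c = 4.30744 × 0.728969 = 3.13999 m.
A = πr²/2 = π × 0.96²/2 = 1.44765 m².
Resultant F = γ·h_c·A = 8.20116 × 3.13999 × 1.44765 = 37.2792 kN.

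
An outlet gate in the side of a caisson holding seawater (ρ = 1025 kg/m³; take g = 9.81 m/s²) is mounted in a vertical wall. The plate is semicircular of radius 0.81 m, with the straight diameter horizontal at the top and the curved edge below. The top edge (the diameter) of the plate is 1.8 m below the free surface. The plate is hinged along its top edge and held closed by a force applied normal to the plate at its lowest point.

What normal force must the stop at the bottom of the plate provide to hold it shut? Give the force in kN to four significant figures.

γ = ρg = 1025 × 9.81 / 1000 = 10.05525 kN/m³.
The centroid of a semicircle lies 4r/(3π) = 0.343775 m from the diameter, here below the top edge, so the centroid depth is h_c = 1.8 + 0.343775 = 2.14378 m.
A = πr²/2 = π × 0.81²/2 = 1.0306 m².
Resultant F = γ·h_c·A = 10.05525 × 2.14378 × 1.0306 = 22.2159 kN.
I_c = (π/8 − 8/(9π))·r⁴ = 0.109757 × 0.81⁴ = 0.0472468 m⁴.
Centre of pressure: y_p = y_c + I_c/(y_c·A) = 2.14378 + 0.0472468/(2.14378 × 1.0306) = 2.14378 + 0.0213846 = 2.16516 m along the plane.
The resultant acts 0.343775 + 0.0213846 = 0.36516 m (along the plate) below the hinge at the top edge, so the moment about the hinge is M = F × 0.36516 = 22.2159 × 0.36516 = 8.11236 kN·m.
A normal force at the bottom, 0.81 m from the hinge, must supply this moment: P = 8.11236/0.81 = 10.0153 kN.

P ≈ 10.02 kN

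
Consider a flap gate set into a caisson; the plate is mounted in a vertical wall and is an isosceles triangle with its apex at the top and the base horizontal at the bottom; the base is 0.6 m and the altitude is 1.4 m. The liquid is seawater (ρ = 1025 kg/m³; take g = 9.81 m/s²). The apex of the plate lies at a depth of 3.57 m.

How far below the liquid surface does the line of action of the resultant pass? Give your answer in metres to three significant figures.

h_p = 4.53 m

γ = ρg = 1025 × 9.81 / 1000 = 10.05525 kN/m³.
With the apex up, the centroid sits 2h/3 = 2 × 1.4/3 = 0.933333 m below the apex, so the centroid depth is h_c = 3.57 + 0.933333 = 4.50333 m.
A = ½ × 0.6 × 1.4 = 0.42 m².
Resultant F = γ·h_c·A = 10.05525 × 4.50333 × 0.42 = 19.0185 kN.
I_c = b·h³/36 = 0.6 × 1.4³/36 = 0.0457333 m⁴.
Centre of pressure: y_p = y_c + I_c/(y_c·A) = 4.50333 + 0.0457333/(4.50333 × 0.42) = 4.50333 + 0.0241796 = 4.52751 m along the plane.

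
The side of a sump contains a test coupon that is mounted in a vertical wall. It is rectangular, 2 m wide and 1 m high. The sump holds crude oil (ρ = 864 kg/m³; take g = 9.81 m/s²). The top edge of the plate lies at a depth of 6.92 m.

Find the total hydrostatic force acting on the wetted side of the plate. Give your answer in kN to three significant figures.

γ = ρg = 864 × 9.81 / 1000 = 8.47584 kN/m³.
The centroid lies 1/2 = 0.5 m below the top edge, so the centroid depth is h_c = 6.92 + 0.5 = 7.42 m.
A = 2 × 1 = 2 m².
Resultant F = γ·h_c·A = 8.47584 × 7.42 × 2 = 125.781 kN.

F ≈ 126 kN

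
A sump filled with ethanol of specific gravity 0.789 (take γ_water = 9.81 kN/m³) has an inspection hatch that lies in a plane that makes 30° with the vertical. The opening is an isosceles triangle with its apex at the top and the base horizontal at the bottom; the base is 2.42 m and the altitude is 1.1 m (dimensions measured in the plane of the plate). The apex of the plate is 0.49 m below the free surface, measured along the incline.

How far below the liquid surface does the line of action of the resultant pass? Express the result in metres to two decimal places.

h_p = 1.11 m

γ = 0.789 × 9.81 = 7.74009 kN/m³.
The plate makes 30° with the vertical, i.e. θ = 90° − 30° = 60° to the horizontal. Measuring y along the incline from the free-surface line, vertical depth h = y·sinθ with sinθ = 0.866025.
With the apex up, the centroid sits 2h/3 = 2 × 1.1/3 = 0.733333 m below the apex, so y_c = 0.49 + 0.733333 = 1.22333 m and h_c = 1.22333 × 0.866025 = 1.05943 m.
A = ½ × 2.42 × 1.1 = 1.331 m².
Resultant F = γ·h_c·A = 7.74009 × 1.05943 × 1.331 = 10.9143 kN.
I_c = b·h³/36 = 2.42 × 1.1³/36 = 0.0894728 m⁴.
Centre of pressure: y_p = y_c + I_c/(y_c·A) = 1.22333 + 0.0894728/(1.22333 × 1.331) = 1.22333 + 0.0549502 = 1.27828 m along the plane.
Vertically, h_p = y_p·sinθ = 1.27828 × 0.866025 = 1.10702 m.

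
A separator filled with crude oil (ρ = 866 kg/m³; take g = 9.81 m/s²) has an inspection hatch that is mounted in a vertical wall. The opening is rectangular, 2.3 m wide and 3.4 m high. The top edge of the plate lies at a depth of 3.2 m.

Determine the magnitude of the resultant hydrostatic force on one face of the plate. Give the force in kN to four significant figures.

γ = ρg = 866 × 9.81 / 1000 = 8.49546 kN/m³.
The centroid lies 3.4/2 = 1.7 m below the top edge, so the centroid depth is h_c = 3.2 + 1.7 = 4.9 m.
A = 2.3 × 3.4 = 7.82 m².
Resultant F = γ·h_c·A = 8.49546 × 4.9 × 7.82 = 325.529 kN.

F ≈ 325.5 kN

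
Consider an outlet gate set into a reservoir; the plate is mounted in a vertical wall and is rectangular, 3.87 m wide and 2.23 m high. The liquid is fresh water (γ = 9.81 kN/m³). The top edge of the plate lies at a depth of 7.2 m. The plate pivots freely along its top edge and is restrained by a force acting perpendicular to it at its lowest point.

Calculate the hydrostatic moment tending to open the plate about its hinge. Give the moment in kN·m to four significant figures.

γ = 9.81 kN/m³.
The centroid lies 2.23/2 = 1.115 m below the top edge, so the centroid depth is h_c = 7.2 + 1.115 = 8.315 m.
A = 3.87 × 2.23 = 8.6301 m².
Resultant F = γ·h_c·A = 9.81 × 8.315 × 8.6301 = 703.959 kN.
I_c = b·h³/12 = 3.87 × 2.23³/12 = 3.57639 m⁴.
Centre of pressure: y_p = y_c + I_c/(y_c·A) = 8.315 + 3.57639/(8.315 × 8.6301) = 8.315 + 0.0498387 = 8.36484 m along the plane.
The resultant acts 1.115 + 0.0498387 = 1.16484 m (along the plate) below the hinge at the top edge, so the moment about the hinge is M = F × 1.16484 = 703.959 × 1.16484 = 820 kN·m.

M ≈ 820.0 kN·m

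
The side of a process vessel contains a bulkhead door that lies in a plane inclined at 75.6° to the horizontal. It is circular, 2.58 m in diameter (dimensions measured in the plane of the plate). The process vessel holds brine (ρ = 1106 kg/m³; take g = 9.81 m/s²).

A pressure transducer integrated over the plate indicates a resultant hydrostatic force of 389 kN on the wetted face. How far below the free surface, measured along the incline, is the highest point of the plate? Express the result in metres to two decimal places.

y_top ≈ 5.79 m

γ = ρg = 1106 × 9.81 / 1000 = 10.84986 kN/m³.
A = π(1.29)² = 5.22792 m².
From F = γ·h_c·A, the centroid depth is h_c = 389/(10.84986 × 5.22792) = 6.85799 m.
Let θ = 75.6° be the plate's angle to the horizontal; measure y along the incline from where the plane meets the free surface. Vertical depth h = y·sinθ with sinθ = 0.968583.
Along the incline, y_c = h_c/sinθ = 6.85799/0.968583 = 7.08044 m.
The centroid is at the centre, 1.29 m below the top of the plate, so the highest point sits at y_top = 7.08044 − 1.29 = 5.79044 m along the incline.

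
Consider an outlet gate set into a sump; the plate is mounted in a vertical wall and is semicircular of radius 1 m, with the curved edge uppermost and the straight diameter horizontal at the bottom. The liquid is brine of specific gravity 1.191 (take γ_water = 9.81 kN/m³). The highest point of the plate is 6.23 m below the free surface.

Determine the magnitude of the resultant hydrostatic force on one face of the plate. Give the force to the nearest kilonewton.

F ≈ 125 kN

γ = 1.191 × 9.81 = 11.68371 kN/m³.
The centroid lies 4r/(3π) = 0.424413 m above the diameter, so r − 4r/(3π) = 1 − 0.424413 = 0.575587 m below the topmost point, so the centroid depth is h_c = 6.23 + 0.575587 = 6.80559 m.
A = πr²/2 = π × 1²/2 = 1.5708 m².
Resultant F = γ·h_c·A = 11.68371 × 6.80559 × 1.5708 = 124.901 kN.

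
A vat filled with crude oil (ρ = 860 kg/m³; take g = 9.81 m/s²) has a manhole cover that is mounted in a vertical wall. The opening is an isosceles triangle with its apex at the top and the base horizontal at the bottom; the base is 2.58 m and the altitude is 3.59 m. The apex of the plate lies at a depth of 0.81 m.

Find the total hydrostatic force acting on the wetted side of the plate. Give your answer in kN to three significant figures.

F ≈ 125 kN

γ = ρg = 860 × 9.81 / 1000 = 8.4366 kN/m³.
With the apex up, the centroid sits 2h/3 = 2 × 3.59/3 = 2.39333 m below the apex, so the centroid depth is h_c = 0.81 + 2.39333 = 3.20333 m.
A = ½ × 2.58 × 3.59 = 4.6311 m².
Resultant F = γ·h_c·A = 8.4366 × 3.20333 × 4.6311 = 125.156 kN.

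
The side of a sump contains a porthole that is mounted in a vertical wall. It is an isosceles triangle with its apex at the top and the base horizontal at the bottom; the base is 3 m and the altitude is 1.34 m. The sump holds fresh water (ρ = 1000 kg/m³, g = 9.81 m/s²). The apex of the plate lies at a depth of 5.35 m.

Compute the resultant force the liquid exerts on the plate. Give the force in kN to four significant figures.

γ = ρg = 1000 × 9.81 = 9810 N/m³ = 9.81 kN/m³.
With the apex up, the centroid sits 2h/3 = 2 × 1.34/3 = 0.893333 m below the apex, so the centroid depth is h_c = 5.35 + 0.893333 = 6.24333 m.
A = ½ × 3 × 1.34 = 2.01 m².
Resultant F = γ·h_c·A = 9.81 × 6.24333 × 2.01 = 123.107 kN.

F ≈ 123.1 kN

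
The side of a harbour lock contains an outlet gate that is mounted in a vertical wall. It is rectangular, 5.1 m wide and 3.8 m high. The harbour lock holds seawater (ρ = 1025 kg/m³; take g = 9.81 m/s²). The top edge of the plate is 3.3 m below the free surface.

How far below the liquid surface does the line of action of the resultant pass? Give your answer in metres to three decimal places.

h_p = 5.431 m

γ = ρg = 1025 × 9.81 / 1000 = 10.05525 kN/m³.
The centroid lies 3.8/2 = 1.9 m below the top edge, so the centroid depth is h_c = 3.3 + 1.9 = 5.2 m.
A = 5.1 × 3.8 = 19.38 m².
Resultant F = γ·h_c·A = 10.05525 × 5.2 × 19.38 = 1013.33 kN.
I_c = b·h³/12 = 5.1 × 3.8³/12 = 23.3206 m⁴.
Centre of pressure: y_p = y_c + I_c/(y_c·A) = 5.2 + 23.3206/(5.2 × 19.38) = 5.2 + 0.23141 = 5.43141 m along the plane.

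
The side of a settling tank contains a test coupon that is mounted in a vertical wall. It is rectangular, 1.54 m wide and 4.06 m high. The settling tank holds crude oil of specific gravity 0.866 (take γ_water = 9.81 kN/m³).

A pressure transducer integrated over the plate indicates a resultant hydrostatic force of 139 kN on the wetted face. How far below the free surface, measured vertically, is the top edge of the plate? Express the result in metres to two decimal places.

d_top ≈ 0.59 m

γ = 0.866 × 9.81 = 8.49546 kN/m³.
A = 1.54 × 4.06 = 6.2524 m².
From F = γ·h_c·A, the centroid depth is h_c = 139/(8.49546 × 6.2524) = 2.61686 m.
The centroid lies 4.06/2 = 2.03 m below the top edge, so the top edge sits at h_top = 2.61686 − 2.03 = 0.58686 m below the surface.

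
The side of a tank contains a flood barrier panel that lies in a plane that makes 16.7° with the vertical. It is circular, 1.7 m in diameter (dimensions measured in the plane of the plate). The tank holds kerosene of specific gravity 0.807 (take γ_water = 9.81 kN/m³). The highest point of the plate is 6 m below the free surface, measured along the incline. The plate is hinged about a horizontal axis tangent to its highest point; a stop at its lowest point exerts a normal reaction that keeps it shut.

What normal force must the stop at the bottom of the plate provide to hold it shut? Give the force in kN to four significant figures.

P ≈ 60.78 kN

γ = 0.807 × 9.81 = 7.91667 kN/m³.
The plate makes 16.7° with the vertical, i.e. θ = 90° − 16.7° = 73.3° to the horizontal. Measuring y along the incline from the free-surface line, vertical depth h = y·sinθ with sinθ = 0.957822.
The centroid is at the centre, 0.85 m below the top of the plate, so y_c = 6 + 0.85 = 6.85 m and h_c = 6.85 × 0.957822 = 6.56108 m.
A = π(0.85)² = 2.2698 m².
Resultant F = γ·h_c·A = 7.91667 × 6.56108 × 2.2698 = 117.898 kN.
I_c = πr⁴/4 = π × 0.85⁴/4 = 0.409983 m⁴.
Centre of pressure: y_p = y_c + I_c/(y_c·A) = 6.85 + 0.409983/(6.85 × 2.2698) = 6.85 + 0.0263686 = 6.87637 m along the plane.
The resultant acts 0.85 + 0.0263686 = 0.876369 m (along the plate) below the hinge at the top edge, so the moment about the hinge is M = F × 0.876369 = 117.898 × 0.876369 = 103.322 kN·m.
A normal force at the bottom, 1.7 m from the hinge, must supply this moment: P = 103.322/1.7 = 60.7776 kN.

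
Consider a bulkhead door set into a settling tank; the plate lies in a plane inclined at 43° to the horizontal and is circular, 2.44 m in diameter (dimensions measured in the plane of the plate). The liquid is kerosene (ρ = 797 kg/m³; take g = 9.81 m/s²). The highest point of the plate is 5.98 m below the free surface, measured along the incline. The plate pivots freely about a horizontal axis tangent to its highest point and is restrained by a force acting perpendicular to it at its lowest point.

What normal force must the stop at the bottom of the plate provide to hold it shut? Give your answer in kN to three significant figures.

P ≈ 93.6 kN

γ = ρg = 797 × 9.81 / 1000 = 7.81857 kN/m³.
Let θ = 43° be the plate's angle to the horizontal; measure y along the incline from where the plane meets the free surface. Vertical depth h = y·sinθ with sinθ = 0.681998.
The centroid is at the centre, 1.22 m below the top of the plate, so y_c = 5.98 + 1.22 = 7.2 m and h_c = 7.2 × 0.681998 = 4.91039 m.
A = π(1.22)² = 4.67595 m².
Resultant F = γ·h_c·A = 7.81857 × 4.91039 × 4.67595 = 179.52 kN.
I_c = πr⁴/4 = π × 1.22⁴/4 = 1.73992 m⁴.
Centre of pressure: y_p = y_c + I_c/(y_c·A) = 7.2 + 1.73992/(7.2 × 4.67595) = 7.2 + 0.0516805 = 7.25168 m along the plane.
The resultant acts 1.22 + 0.0516805 = 1.27168 m (along the plate) below the hinge at the top edge, so the moment about the hinge is M = F × 1.27168 = 179.52 × 1.27168 = 228.292 kN·m.
A normal force at the bottom, 2.44 m from the hinge, must supply this moment: P = 228.292/2.44 = 93.5623 kN.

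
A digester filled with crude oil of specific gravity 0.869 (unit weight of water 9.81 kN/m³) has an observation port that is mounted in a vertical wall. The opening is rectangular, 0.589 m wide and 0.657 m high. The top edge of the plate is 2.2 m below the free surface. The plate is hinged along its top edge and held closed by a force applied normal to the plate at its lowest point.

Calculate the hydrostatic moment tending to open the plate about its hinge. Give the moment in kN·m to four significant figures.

M ≈ 2.859 kN·m

γ = 0.869 × 9.81 = 8.52489 kN/m³.
The centroid lies 0.657/2 = 0.3285 m below the top edge, so the centroid depth is h_c = 2.2 + 0.3285 = 2.5285 m.
A = 0.589 × 0.657 = 0.386973 m².
Resultant F = γ·h_c·A = 8.52489 × 2.5285 × 0.386973 = 8.34127 kN.
I_c = b·h³/12 = 0.589 × 0.657³/12 = 0.0139197 m⁴.
Centre of pressure: y_p = y_c + I_c/(y_c·A) = 2.5285 + 0.0139197/(2.5285 × 0.386973) = 2.5285 + 0.0142261 = 2.54273 m along the plane.
The resultant acts 0.3285 + 0.0142261 = 0.342726 m (along the plate) below the hinge at the top edge, so the moment about the hinge is M = F × 0.342726 = 8.34127 × 0.342726 = 2.85877 kN·m.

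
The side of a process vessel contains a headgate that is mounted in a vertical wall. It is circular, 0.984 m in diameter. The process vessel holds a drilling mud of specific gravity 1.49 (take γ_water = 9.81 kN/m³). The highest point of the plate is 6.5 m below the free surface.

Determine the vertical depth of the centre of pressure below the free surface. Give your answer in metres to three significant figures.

γ = 1.49 × 9.81 = 14.6169 kN/m³.
The centroid is at the centre, 0.492 m below the top of the plate, so the centroid depth is h_c = 6.5 + 0.492 = 6.992 m.
A = π(0.492)² = 0.760466 m².
Resultant F = γ·h_c·A = 14.6169 × 6.992 × 0.760466 = 77.7207 kN.
I_c = πr⁴/4 = π × 0.492⁴/4 = 0.0460204 m⁴.
Centre of pressure: y_p = y_c + I_c/(y_c·A) = 6.992 + 0.0460204/(6.992 × 0.760466) = 6.992 + 0.00865504 = 7.00066 m along the plane.

h_p = 7.00 m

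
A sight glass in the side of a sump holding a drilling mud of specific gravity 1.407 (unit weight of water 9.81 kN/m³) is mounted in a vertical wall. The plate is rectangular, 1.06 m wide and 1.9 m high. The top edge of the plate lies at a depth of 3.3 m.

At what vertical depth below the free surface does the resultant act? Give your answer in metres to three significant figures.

γ = 1.407 × 9.81 = 13.80267 kN/m³.
The centroid lies 1.9/2 = 0.95 m below the top edge, so the centroid depth is h_c = 3.3 + 0.95 = 4.25 m.
A = 1.06 × 1.9 = 2.014 m².
Resultant F = γ·h_c·A = 13.80267 × 4.25 × 2.014 = 118.144 kN.
I_c = b·h³/12 = 1.06 × 1.9³/12 = 0.605878 m⁴.
Centre of pressure: y_p = y_c + I_c/(y_c·A) = 4.25 + 0.605878/(4.25 × 2.014) = 4.25 + 0.0707843 = 4.32078 m along the plane.

h_p = 4.32 m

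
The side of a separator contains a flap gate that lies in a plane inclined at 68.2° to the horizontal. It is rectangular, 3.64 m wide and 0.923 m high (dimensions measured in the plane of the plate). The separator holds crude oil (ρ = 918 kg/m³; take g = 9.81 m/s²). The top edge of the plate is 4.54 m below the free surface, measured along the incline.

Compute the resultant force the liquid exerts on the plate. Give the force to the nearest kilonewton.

γ = ρg = 918 × 9.81 / 1000 = 9.00558 kN/m³.
Let θ = 68.2° be the plate's angle to the horizontal; measure y along the incline from where the plane meets the free surface. Vertical depth h = y·sinθ with sinθ = 0.928486.
The centroid lies 0.923/2 = 0.4615 m below the top edge, so y_c = 4.54 + 0.4615 = 5.0015 m and h_c = 5.0015 × 0.928486 = 4.64382 m.
A = 3.64 × 0.923 = 3.35972 m².
Resultant F = γ·h_c·A = 9.00558 × 4.64382 × 3.35972 = 140.504 kN.

F ≈ 141 kN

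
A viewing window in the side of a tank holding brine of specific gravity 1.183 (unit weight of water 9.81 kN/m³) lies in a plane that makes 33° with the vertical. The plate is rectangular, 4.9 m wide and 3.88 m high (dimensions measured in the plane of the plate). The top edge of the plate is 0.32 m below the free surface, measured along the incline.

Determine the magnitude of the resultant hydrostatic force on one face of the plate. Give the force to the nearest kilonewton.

γ = 1.183 × 9.81 = 11.60523 kN/m³.
The plate makes 33° with the vertical, i.e. θ = 90° − 33° = 57° to the horizontal. Measuring y along the incline from the free-surface line, vertical depth h = y·sinθ with sinθ = 0.838671.
The centroid lies 3.88/2 = 1.94 m below the top edge, so y_c = 0.32 + 1.94 = 2.26 m and h_c = 2.26 × 0.838671 = 1.8954 m.
A = 4.9 × 3.88 = 19.012 m².
Resultant F = γ·h_c·A = 11.60523 × 1.8954 × 19.012 = 418.198 kN.

F ≈ 418 kN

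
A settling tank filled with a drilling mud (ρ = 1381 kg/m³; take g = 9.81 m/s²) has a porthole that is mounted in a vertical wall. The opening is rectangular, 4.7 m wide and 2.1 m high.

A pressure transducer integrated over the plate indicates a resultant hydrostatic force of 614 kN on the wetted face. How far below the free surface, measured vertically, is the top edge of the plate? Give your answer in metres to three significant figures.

d_top ≈ 3.54 m

γ = ρg = 1381 × 9.81 / 1000 = 13.54761 kN/m³.
A = 4.7 × 2.1 = 9.87 m².
From F = γ·h_c·A, the centroid depth is h_c = 614/(13.54761 × 9.87) = 4.59186 m.
The centroid lies 2.1/2 = 1.05 m below the top edge, so the top edge sits at h_top = 4.59186 − 1.05 = 3.54186 m below the surface.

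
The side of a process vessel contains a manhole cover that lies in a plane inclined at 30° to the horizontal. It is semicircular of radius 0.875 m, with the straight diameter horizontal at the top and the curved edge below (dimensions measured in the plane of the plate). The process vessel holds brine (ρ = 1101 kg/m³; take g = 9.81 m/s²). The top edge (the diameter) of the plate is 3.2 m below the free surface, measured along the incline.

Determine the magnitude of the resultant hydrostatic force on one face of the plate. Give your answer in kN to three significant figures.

F ≈ 23.2 kN

γ = ρg = 1101 × 9.81 / 1000 = 10.80081 kN/m³.
Let θ = 30° be the plate's angle to the horizontal; measure y along the incline from where the plane meets the free surface. Vertical depth h = y·sinθ with sinθ = 0.500000.
The centroid of a semicircle lies 4r/(3π) = 0.371362 m from the diameter, here below the top edge, so y_c = 3.2 + 0.371362 = 3.57136 m and h_c = 3.57136 × 0.500000 = 1.78568 m.
A = πr²/2 = π × 0.875²/2 = 1.20264 m².
Resultant F = γ·h_c·A = 10.80081 × 1.78568 × 1.20264 = 23.1951 kN.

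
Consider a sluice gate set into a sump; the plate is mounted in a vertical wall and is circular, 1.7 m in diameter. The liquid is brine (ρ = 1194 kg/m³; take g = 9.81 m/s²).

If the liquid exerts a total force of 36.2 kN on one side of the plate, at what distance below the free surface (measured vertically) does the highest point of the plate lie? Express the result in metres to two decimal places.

γ = ρg = 1194 × 9.81 / 1000 = 11.71314 kN/m³.
A = π(0.85)² = 2.2698 m².
From F = γ·h_c·A, the centroid depth is h_c = 36.2/(11.71314 × 2.2698) = 1.36159 m.
The centroid is at the centre, 0.85 m below the top of the plate, so the highest point sits at h_top = 1.36159 − 0.85 = 0.51159 m below the surface.

d_top ≈ 0.51 m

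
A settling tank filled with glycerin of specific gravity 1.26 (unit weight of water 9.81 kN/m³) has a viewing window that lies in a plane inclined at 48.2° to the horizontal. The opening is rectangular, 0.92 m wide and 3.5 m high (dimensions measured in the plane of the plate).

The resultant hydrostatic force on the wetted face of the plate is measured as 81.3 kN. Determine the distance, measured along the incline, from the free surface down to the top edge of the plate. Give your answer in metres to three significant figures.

y_top ≈ 0.990 m

γ = 1.26 × 9.81 = 12.3606 kN/m³.
A = 0.92 × 3.5 = 3.22 m².
From F = γ·h_c·A, the centroid depth is h_c = 81.3/(12.3606 × 3.22) = 2.04266 m.
Let θ = 48.2° be the plate's angle to the horizontal; measure y along the incline from where the plane meets the free surface. Vertical depth h = y·sinθ with sinθ = 0.745476.
Along the incline, y_c = h_c/sinθ = 2.04266/0.745476 = 2.74007 m.
The centroid lies 3.5/2 = 1.75 m below the top edge, so the top edge sits at y_top = 2.74007 − 1.75 = 0.99007 m along the incline.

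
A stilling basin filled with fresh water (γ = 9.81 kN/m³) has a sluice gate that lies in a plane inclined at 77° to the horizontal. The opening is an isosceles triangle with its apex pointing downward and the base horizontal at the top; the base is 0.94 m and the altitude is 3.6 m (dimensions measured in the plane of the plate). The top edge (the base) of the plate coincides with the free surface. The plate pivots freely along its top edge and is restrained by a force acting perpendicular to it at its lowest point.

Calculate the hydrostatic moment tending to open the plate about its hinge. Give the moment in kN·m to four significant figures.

γ = 9.81 kN/m³.
Let θ = 77° be the plate's angle to the horizontal; measure y along the incline from where the plane meets the free surface. Vertical depth h = y·sinθ with sinθ = 0.974370.
With the apex down, the centroid sits h/3 = 3.6/3 = 1.2 m below the base (the top edge), so y_c = 1.2 m and h_c = 1.2 × 0.974370 = 1.16924 m.
A = ½ × 0.94 × 3.6 = 1.692 m².
Resultant F = γ·h_c·A = 9.81 × 1.16924 × 1.692 = 19.4077 kN.
I_c = b·h³/36 = 0.94 × 3.6³/36 = 1.21824 m⁴.
Centre of pressure: y_p = y_c + I_c/(y_c·A) = 1.2 + 1.21824/(1.2 × 1.692) = 1.2 + 0.6 = 1.8 m along the plane.
The resultant acts 1.2 + 0.6 = 1.8 m (along the plate) below the hinge at the top edge, so the moment about the hinge is M = F × 1.8 = 19.4077 × 1.8 = 34.9339 kN·m.

M ≈ 34.93 kN·m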